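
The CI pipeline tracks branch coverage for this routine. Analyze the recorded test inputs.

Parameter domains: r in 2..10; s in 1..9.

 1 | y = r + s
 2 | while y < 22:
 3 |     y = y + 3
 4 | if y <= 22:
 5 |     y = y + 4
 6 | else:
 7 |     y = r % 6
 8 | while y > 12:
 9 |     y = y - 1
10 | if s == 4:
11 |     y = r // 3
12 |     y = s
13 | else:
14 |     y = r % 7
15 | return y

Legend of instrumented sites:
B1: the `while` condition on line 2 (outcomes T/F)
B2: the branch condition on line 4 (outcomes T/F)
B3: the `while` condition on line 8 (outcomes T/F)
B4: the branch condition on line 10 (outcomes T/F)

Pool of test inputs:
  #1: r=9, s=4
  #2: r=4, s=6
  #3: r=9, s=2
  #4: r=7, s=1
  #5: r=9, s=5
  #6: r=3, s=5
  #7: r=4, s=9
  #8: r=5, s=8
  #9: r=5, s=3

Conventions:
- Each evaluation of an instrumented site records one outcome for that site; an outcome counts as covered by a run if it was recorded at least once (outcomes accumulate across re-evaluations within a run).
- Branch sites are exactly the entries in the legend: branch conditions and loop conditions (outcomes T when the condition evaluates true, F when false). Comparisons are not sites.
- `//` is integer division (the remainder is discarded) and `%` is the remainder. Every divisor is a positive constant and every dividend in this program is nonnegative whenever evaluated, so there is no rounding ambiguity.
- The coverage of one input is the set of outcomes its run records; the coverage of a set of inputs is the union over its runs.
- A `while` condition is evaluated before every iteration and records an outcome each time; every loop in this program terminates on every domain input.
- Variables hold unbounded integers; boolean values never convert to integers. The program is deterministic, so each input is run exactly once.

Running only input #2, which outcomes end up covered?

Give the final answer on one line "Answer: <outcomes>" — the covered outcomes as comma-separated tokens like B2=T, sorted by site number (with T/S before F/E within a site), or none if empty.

Simulating input #2 (r=4, s=6) step by step:
  B1->T, B1->T, B1->T, B1->T, B1->F, B2->T, B3->T, B3->T, B3->T, B3->T
  B3->T, B3->T, B3->T, B3->T, B3->T, B3->T, B3->T, B3->T, B3->T, B3->T
  B3->F, B4->F
collecting distinct outcomes: B1=T, B1=F, B2=T, B3=T, B3=F, B4=F

Answer: B1=T, B1=F, B2=T, B3=T, B3=F, B4=F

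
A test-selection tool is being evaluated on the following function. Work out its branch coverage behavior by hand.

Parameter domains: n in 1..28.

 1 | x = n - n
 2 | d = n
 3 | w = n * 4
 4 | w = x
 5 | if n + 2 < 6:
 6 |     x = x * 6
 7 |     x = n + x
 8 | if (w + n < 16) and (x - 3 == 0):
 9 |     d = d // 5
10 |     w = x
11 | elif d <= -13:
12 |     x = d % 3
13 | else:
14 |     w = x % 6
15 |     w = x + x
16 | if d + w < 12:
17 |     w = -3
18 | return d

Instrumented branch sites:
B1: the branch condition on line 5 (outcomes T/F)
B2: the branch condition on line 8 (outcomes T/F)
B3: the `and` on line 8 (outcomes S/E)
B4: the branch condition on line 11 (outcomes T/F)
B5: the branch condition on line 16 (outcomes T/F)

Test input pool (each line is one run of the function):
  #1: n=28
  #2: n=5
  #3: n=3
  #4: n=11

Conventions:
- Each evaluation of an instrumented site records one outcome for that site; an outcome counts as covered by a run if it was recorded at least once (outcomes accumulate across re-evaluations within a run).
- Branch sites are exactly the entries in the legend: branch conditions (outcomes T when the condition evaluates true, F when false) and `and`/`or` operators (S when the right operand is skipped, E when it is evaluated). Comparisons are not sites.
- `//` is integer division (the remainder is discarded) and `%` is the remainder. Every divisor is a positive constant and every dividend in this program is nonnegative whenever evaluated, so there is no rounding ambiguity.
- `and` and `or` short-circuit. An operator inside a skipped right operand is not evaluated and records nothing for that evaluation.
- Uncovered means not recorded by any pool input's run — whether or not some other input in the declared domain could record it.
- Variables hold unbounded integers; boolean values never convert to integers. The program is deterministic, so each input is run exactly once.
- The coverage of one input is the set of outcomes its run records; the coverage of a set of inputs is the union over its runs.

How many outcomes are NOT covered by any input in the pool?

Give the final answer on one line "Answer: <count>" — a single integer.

run #1 (n=28) records B1=F, B2=F, B3=S, B4=F, B5=F
run #2 (n=5) records B1=F, B2=F, B3=E, B4=F, B5=T
run #3 (n=3) records B1=T, B2=T, B3=E, B5=T
run #4 (n=11) records B1=F, B2=F, B3=E, B4=F, B5=T
union over the pool: B1=T, B1=F, B2=T, B2=F, B3=S, B3=E, B4=F, B5=T, B5=F
uncovered (1 of 10): B4=T

Answer: 1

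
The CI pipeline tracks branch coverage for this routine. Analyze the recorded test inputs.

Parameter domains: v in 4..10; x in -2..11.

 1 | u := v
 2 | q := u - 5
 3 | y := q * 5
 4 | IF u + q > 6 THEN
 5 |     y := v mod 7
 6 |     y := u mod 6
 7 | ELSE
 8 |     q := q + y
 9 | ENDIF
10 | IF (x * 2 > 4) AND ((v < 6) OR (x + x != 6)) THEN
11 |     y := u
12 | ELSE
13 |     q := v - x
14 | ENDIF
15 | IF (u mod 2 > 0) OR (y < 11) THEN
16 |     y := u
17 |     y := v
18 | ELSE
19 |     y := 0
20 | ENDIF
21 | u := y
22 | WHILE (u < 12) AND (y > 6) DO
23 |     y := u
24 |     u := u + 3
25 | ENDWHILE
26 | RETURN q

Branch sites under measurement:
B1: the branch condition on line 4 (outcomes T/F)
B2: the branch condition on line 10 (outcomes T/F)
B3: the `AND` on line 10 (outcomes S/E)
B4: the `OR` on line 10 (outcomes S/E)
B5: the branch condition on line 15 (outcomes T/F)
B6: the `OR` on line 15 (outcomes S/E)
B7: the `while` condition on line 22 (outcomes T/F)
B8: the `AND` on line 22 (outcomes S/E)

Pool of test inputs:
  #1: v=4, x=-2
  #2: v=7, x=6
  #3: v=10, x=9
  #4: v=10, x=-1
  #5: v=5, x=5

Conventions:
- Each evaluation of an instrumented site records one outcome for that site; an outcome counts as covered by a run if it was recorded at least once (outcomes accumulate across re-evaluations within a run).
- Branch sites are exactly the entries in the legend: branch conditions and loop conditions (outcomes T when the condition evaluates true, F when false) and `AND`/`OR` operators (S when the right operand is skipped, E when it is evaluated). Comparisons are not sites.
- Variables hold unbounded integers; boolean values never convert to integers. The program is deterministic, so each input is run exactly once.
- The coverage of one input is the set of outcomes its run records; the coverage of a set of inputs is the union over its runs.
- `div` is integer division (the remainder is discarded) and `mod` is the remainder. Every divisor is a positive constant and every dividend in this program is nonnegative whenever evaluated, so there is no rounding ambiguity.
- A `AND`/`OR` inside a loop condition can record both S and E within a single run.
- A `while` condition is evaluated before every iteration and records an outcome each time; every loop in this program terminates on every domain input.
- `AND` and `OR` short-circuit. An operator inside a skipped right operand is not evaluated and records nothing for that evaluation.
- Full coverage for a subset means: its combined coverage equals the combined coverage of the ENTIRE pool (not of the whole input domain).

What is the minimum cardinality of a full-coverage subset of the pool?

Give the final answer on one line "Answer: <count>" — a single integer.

#1 (v=4, x=-2) -> covered: B1=F, B2=F, B3=S, B5=T, B6=E, B7=F, B8=E
#2 (v=7, x=6) -> covered: B1=T, B2=T, B3=E, B4=E, B5=T, B6=S, B7=T, B7=F, B8=S, B8=E
#3 (v=10, x=9) -> covered: B1=T, B2=T, B3=E, B4=E, B5=T, B6=E, B7=T, B7=F, B8=S, B8=E
#4 (v=10, x=-1) -> covered: B1=T, B2=F, B3=S, B5=T, B6=E, B7=T, B7=F, B8=S, B8=E
#5 (v=5, x=5) -> covered: B1=F, B2=T, B3=E, B4=S, B5=T, B6=S, B7=F, B8=E
pool-wide coverage (15 outcomes): B1=T, B1=F, B2=T, B2=F, B3=S, B3=E, B4=S, B4=E, B5=T, B6=S, B6=E, B7=T, B7=F, B8=S, B8=E
size 1 is not enough: best union over all size-1 subsets is 10/15
size 2 is not enough: best union over all size-2 subsets is 14/15
size 3: inputs {1, 2, 5} cover all 15 outcomes, and no lexicographically smaller subset of this size does

Answer: 3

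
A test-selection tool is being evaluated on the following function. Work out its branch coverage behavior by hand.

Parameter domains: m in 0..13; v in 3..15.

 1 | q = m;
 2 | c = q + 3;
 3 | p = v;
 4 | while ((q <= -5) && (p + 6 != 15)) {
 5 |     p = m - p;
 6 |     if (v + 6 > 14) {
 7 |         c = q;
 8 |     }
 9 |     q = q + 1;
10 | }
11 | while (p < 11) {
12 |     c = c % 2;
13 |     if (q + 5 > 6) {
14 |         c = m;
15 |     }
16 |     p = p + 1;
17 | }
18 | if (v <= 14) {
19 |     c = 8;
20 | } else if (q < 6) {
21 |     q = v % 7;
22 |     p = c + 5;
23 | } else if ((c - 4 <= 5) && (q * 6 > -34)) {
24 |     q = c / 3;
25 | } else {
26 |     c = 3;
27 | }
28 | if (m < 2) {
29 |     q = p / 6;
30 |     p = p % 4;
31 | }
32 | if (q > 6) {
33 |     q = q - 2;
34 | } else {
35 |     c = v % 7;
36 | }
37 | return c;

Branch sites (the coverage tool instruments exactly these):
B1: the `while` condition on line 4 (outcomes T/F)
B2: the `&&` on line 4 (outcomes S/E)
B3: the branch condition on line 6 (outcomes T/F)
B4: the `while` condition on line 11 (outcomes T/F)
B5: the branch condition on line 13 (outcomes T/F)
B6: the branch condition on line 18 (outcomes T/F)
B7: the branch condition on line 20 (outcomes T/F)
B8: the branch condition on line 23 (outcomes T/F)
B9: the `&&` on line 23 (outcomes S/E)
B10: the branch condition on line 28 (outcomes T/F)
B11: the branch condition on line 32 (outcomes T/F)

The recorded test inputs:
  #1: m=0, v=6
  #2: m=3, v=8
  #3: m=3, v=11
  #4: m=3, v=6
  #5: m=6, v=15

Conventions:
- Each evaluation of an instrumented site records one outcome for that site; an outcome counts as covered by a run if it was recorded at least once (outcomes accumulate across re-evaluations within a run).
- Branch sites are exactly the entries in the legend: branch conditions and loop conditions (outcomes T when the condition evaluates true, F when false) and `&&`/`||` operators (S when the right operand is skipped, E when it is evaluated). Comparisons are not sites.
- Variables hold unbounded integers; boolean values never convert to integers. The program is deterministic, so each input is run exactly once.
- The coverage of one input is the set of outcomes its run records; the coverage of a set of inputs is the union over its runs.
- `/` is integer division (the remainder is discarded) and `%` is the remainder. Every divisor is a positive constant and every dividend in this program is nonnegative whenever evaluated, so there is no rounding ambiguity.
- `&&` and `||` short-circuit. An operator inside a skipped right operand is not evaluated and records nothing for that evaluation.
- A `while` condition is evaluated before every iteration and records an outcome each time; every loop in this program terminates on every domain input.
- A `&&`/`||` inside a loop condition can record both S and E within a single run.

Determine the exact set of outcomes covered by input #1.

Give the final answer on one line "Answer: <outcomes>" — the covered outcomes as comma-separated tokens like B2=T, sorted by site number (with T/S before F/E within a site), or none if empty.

Event log for input #1 (m=0, v=6):
  B2->S, B1->F, B4->T, B5->F, B4->T, B5->F, B4->T, B5->F, B4->T, B5->F
  B4->T, B5->F, B4->F, B6->T, B10->T, B11->F
distinct outcomes covered: B1=F, B2=S, B4=T, B4=F, B5=F, B6=T, B10=T, B11=F

Answer: B1=F, B2=S, B4=T, B4=F, B5=F, B6=T, B10=T, B11=F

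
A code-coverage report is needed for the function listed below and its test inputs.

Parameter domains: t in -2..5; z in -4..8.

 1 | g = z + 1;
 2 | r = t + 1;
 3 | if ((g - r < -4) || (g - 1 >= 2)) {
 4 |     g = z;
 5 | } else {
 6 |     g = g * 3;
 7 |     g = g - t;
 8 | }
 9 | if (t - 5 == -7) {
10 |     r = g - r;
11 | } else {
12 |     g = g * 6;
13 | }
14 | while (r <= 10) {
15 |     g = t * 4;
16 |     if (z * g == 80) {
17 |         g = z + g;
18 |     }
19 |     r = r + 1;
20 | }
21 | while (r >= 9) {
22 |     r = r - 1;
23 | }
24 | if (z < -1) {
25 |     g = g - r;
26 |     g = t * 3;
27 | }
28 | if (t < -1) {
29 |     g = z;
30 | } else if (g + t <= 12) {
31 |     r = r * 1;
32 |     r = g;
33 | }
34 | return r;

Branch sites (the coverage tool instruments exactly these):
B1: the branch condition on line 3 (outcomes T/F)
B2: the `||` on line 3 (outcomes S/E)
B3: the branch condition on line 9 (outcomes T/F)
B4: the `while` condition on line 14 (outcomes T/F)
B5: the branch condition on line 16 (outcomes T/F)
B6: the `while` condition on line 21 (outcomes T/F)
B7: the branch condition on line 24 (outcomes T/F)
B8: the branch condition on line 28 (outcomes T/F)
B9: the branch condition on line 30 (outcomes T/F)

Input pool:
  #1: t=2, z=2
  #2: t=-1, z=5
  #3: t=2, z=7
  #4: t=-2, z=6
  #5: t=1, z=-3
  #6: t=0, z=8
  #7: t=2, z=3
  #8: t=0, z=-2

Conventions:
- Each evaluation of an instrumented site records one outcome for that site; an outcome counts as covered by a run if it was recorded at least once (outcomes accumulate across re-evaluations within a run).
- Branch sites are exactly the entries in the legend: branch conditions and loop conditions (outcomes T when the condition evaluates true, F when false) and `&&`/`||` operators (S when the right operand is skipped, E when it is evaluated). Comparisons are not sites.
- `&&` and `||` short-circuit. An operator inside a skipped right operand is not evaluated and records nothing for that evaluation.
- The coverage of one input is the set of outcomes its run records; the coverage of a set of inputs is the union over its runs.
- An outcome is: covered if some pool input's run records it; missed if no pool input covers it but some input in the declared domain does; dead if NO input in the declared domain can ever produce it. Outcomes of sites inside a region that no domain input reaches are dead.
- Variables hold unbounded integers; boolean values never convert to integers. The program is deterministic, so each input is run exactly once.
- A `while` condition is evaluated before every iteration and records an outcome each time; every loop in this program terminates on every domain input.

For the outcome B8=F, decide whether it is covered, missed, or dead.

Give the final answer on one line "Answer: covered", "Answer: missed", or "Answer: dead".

B8=F is recorded by pool input(s) 1, 2, 3, 5, 6, 7, 8 -> covered

Answer: covered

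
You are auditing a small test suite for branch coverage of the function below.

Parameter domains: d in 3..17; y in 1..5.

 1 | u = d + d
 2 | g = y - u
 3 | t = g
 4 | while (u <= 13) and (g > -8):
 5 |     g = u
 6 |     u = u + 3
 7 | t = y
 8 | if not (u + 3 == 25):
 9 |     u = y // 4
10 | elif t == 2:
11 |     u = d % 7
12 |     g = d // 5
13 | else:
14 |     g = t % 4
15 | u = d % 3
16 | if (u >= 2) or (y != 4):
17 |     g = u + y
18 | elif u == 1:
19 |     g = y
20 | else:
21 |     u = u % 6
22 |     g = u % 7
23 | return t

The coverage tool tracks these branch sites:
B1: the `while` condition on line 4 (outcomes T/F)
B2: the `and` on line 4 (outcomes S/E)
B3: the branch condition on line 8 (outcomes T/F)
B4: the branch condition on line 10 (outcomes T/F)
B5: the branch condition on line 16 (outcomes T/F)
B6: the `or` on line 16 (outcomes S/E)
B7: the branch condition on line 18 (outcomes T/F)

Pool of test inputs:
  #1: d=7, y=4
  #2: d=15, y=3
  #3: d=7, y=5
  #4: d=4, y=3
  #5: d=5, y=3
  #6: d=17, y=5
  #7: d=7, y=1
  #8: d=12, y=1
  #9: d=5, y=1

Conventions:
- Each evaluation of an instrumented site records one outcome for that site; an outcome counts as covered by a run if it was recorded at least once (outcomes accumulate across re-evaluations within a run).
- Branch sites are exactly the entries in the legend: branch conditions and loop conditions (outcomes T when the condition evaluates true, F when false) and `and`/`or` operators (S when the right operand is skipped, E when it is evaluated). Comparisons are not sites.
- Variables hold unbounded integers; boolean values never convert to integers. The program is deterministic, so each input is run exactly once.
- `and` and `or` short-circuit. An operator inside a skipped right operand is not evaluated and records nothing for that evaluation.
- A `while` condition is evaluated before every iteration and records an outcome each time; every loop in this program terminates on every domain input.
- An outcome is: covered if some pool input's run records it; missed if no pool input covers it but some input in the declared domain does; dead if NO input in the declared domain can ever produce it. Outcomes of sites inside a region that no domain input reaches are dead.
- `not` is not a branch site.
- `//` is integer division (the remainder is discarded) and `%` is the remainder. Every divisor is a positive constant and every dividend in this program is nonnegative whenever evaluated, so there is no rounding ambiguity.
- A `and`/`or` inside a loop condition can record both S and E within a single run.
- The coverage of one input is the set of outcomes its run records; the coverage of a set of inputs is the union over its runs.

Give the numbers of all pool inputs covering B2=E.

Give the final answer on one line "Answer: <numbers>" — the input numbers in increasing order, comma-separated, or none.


input #1 (d=7, y=4): does not record B2=E
input #2 (d=15, y=3): does not record B2=E
input #3 (d=7, y=5): does not record B2=E
input #4 (d=4, y=3): records B2=E
input #5 (d=5, y=3): records B2=E
input #6 (d=17, y=5): does not record B2=E
input #7 (d=7, y=1): does not record B2=E
input #8 (d=12, y=1): does not record B2=E
input #9 (d=5, y=1): records B2=E
Answer: 4, 5, 9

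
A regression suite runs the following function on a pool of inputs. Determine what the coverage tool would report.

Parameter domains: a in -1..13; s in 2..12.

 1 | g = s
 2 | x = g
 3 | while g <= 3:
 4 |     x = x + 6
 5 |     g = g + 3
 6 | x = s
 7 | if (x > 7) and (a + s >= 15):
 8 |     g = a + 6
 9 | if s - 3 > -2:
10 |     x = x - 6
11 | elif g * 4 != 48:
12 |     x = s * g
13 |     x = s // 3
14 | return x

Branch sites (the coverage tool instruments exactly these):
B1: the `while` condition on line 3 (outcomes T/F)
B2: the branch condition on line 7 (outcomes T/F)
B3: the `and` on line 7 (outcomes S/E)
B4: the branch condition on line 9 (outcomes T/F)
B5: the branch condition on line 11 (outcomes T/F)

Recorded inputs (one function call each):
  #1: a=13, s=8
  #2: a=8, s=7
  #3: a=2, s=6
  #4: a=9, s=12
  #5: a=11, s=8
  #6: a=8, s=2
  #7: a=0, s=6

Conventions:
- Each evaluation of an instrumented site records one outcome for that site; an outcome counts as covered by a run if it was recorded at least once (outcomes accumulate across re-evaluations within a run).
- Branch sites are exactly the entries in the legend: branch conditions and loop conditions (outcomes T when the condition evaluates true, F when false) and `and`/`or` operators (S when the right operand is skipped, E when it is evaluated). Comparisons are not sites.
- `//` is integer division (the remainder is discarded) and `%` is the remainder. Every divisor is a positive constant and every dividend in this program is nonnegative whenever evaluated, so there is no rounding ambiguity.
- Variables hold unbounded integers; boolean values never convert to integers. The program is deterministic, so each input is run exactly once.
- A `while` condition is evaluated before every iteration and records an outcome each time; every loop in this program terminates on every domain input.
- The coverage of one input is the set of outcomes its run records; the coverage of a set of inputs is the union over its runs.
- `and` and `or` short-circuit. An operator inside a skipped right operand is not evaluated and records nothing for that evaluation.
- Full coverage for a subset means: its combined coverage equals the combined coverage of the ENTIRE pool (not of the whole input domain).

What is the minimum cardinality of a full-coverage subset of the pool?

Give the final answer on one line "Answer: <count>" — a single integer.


#1 (a=13, s=8) -> B1->F, B3->E, B2->T, B4->T; covered: B1=F, B2=T, B3=E, B4=T
#2 (a=8, s=7) -> B1->F, B3->S, B2->F, B4->T; covered: B1=F, B2=F, B3=S, B4=T
#3 (a=2, s=6) -> B1->F, B3->S, B2->F, B4->T; covered: B1=F, B2=F, B3=S, B4=T
#4 (a=9, s=12) -> B1->F, B3->E, B2->T, B4->T; covered: B1=F, B2=T, B3=E, B4=T
#5 (a=11, s=8) -> B1->F, B3->E, B2->T, B4->T; covered: B1=F, B2=T, B3=E, B4=T
#6 (a=8, s=2) -> B1->T, B1->F, B3->S, B2->F, B4->T; covered: B1=T, B1=F, B2=F, B3=S, B4=T
#7 (a=0, s=6) -> B1->F, B3->S, B2->F, B4->T; covered: B1=F, B2=F, B3=S, B4=T
together the pool reaches 7 outcomes: B1=T, B1=F, B2=T, B2=F, B3=S, B3=E, B4=T
checked all size-1 subsets: none covers 7 outcomes (max 5/7)
the canonical winner is {1, 6}: size 2, full 7-outcome coverage, earliest index list among size-2 covers
Answer: 2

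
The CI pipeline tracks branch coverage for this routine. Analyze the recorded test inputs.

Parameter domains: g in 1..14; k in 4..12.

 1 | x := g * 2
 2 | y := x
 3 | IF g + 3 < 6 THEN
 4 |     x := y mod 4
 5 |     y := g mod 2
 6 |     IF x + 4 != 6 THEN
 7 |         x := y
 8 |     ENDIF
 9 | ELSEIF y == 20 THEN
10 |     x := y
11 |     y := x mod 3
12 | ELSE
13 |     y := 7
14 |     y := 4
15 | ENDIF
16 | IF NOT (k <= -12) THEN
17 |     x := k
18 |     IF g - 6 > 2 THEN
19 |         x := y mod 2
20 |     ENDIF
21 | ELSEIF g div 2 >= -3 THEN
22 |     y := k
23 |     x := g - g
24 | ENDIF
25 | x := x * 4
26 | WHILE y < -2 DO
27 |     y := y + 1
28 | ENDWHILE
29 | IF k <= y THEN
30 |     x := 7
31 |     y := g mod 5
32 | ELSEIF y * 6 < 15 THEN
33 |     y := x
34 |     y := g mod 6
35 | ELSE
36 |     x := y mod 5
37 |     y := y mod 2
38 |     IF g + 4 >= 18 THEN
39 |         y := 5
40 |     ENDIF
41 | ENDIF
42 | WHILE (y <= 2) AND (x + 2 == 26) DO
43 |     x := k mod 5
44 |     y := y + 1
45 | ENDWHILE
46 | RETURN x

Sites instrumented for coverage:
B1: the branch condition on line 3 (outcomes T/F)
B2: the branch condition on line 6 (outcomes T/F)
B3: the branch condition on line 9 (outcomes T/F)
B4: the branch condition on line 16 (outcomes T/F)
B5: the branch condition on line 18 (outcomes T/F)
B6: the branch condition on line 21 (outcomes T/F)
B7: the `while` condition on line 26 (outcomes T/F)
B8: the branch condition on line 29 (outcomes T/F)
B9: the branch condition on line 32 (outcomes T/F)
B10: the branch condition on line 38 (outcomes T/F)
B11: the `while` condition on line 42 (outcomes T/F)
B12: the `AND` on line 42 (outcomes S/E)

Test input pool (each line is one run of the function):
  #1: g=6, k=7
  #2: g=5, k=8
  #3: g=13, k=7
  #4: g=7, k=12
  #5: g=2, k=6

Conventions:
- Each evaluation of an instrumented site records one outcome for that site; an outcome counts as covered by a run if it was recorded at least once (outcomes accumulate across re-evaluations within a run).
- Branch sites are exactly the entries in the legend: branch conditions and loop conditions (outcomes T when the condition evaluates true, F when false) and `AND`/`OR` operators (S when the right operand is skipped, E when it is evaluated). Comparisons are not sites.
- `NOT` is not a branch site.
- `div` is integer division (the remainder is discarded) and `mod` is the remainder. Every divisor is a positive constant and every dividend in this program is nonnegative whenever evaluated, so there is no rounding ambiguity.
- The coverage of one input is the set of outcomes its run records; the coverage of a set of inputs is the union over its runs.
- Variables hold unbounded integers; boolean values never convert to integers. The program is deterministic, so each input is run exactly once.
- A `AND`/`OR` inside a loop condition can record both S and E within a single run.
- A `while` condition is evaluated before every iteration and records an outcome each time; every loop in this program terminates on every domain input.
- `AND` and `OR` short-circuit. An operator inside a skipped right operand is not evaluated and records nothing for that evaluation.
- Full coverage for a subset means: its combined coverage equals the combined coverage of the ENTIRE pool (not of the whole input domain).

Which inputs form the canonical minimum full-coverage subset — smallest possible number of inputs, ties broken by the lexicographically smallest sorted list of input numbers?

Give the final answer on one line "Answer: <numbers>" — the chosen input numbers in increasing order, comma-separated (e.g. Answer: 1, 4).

input #1 (g=6, k=7): events B1->F, B3->F, B4->T, B5->F, B7->F, B8->F, B9->F, B10->F, B12->E, B11->F; covers B1=F, B3=F, B4=T, B5=F, B7=F, B8=F, B9=F, B10=F, B11=F, B12=E
input #2 (g=5, k=8): events B1->F, B3->F, B4->T, B5->F, B7->F, B8->F, B9->F, B10->F, B12->E, B11->F; covers B1=F, B3=F, B4=T, B5=F, B7=F, B8=F, B9=F, B10=F, B11=F, B12=E
input #3 (g=13, k=7): events B1->F, B3->F, B4->T, B5->T, B7->F, B8->F, B9->F, B10->F, B12->E, B11->F; covers B1=F, B3=F, B4=T, B5=T, B7=F, B8=F, B9=F, B10=F, B11=F, B12=E
input #4 (g=7, k=12): events B1->F, B3->F, B4->T, B5->F, B7->F, B8->F, B9->F, B10->F, B12->E, B11->F; covers B1=F, B3=F, B4=T, B5=F, B7=F, B8=F, B9=F, B10=F, B11=F, B12=E
input #5 (g=2, k=6): events B1->T, B2->T, B4->T, B5->F, B7->F, B8->F, B9->T, B12->E, B11->T, B12->S, B11->F; covers B1=T, B2=T, B4=T, B5=F, B7=F, B8=F, B9=T, B11=T, B11=F, B12=S, B12=E
together the pool reaches 16 outcomes: B1=T, B1=F, B2=T, B3=F, B4=T, B5=T, B5=F, B7=F, B8=F, B9=T, B9=F, B10=F, B11=T, B11=F, B12=S, B12=E
no size-1 subset reaches all 16 outcomes (best union: 11/16)
inputs {3, 5} (size 2) cover everything; no size-2 subset with a lexicographically smaller index list covers all 16

Answer: 3, 5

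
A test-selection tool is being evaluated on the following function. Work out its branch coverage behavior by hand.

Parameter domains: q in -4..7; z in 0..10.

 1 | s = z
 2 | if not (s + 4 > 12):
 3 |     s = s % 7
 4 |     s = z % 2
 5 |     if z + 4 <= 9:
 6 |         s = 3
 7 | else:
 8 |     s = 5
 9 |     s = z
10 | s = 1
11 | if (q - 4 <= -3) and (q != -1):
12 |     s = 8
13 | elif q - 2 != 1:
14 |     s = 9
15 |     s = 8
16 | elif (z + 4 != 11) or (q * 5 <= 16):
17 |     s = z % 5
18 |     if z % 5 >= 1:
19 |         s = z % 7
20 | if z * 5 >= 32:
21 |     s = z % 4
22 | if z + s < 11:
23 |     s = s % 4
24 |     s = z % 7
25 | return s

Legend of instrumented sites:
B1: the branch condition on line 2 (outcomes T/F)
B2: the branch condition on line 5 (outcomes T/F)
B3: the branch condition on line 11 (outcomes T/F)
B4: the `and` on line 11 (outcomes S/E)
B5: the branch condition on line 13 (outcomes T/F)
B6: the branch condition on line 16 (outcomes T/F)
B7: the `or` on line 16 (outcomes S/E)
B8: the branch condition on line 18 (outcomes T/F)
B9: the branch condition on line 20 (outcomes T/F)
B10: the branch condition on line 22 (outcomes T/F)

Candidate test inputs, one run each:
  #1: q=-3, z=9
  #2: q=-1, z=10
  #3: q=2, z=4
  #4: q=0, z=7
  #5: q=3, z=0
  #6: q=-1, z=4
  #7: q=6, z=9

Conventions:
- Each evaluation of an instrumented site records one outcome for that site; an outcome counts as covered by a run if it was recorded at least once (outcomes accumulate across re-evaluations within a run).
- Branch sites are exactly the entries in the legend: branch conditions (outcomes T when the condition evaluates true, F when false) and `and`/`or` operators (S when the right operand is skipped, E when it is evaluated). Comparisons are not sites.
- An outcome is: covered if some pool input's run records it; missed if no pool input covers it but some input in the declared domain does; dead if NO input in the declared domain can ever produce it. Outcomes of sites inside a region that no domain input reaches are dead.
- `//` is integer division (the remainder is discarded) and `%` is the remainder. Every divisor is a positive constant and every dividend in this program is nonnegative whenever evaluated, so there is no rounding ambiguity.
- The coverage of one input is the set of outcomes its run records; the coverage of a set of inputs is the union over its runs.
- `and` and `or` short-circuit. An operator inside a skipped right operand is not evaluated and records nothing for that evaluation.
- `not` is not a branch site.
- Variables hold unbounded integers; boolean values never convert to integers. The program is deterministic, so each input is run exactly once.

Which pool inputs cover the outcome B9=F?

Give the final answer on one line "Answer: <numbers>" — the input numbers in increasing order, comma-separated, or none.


input #1 (q=-3, z=9): never hits B9=F
input #2 (q=-1, z=10): never hits B9=F
input #3 (q=2, z=4): hits B9=F
input #4 (q=0, z=7): never hits B9=F
input #5 (q=3, z=0): hits B9=F
input #6 (q=-1, z=4): hits B9=F
input #7 (q=6, z=9): never hits B9=F
Answer: 3, 5, 6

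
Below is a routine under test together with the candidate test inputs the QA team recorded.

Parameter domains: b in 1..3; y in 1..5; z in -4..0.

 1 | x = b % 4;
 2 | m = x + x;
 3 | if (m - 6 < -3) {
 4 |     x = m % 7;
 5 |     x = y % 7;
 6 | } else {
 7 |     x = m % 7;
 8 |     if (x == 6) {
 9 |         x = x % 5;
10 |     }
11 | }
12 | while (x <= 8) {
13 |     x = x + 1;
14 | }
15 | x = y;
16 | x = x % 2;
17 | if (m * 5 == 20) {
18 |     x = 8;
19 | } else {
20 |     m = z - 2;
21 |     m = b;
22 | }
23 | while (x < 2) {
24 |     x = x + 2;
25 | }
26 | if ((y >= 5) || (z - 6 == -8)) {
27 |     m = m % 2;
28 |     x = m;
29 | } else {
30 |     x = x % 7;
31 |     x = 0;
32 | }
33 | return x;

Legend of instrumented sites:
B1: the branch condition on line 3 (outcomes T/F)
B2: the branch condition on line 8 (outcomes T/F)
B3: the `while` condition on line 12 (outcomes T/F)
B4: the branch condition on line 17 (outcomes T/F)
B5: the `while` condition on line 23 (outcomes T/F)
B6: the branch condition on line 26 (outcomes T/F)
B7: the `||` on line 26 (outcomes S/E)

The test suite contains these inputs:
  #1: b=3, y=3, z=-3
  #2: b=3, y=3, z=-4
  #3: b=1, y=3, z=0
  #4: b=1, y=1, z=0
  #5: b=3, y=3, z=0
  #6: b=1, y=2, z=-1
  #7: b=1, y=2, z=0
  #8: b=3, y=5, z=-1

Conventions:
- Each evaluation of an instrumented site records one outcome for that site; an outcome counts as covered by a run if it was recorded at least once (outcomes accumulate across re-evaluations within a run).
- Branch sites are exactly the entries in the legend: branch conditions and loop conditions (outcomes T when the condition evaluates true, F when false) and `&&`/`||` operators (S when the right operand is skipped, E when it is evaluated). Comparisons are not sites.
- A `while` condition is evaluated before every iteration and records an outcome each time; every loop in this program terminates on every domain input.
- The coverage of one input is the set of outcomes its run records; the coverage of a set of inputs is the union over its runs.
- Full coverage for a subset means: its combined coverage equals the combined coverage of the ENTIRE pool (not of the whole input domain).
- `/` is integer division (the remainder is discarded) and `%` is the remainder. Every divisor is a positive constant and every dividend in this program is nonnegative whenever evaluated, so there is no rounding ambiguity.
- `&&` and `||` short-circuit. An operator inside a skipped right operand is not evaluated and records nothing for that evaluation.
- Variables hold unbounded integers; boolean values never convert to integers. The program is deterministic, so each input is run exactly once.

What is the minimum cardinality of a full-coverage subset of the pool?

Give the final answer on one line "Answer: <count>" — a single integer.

run #1 (b=3, y=3, z=-3) runs B1->F, B2->T, B3->T, B3->T, B3->T, B3->T, B3->T, B3->T, B3->T, B3->T, B3->F, B4->F, B5->T, B5->F, ...; records B1=F, B2=T, B3=T, B3=F, B4=F, B5=T, B5=F, B6=F, B7=E
run #2 (b=3, y=3, z=-4) runs B1->F, B2->T, B3->T, B3->T, B3->T, B3->T, B3->T, B3->T, B3->T, B3->T, B3->F, B4->F, B5->T, B5->F, ...; records B1=F, B2=T, B3=T, B3=F, B4=F, B5=T, B5=F, B6=F, B7=E
run #3 (b=1, y=3, z=0) runs B1->T, B3->T, B3->T, B3->T, B3->T, B3->T, B3->T, B3->F, B4->F, B5->T, B5->F, B7->E, B6->F; records B1=T, B3=T, B3=F, B4=F, B5=T, B5=F, B6=F, B7=E
run #4 (b=1, y=1, z=0) runs B1->T, B3->T, B3->T, B3->T, B3->T, B3->T, B3->T, B3->T, B3->T, B3->F, B4->F, B5->T, B5->F, B7->E, ...; records B1=T, B3=T, B3=F, B4=F, B5=T, B5=F, B6=F, B7=E
run #5 (b=3, y=3, z=0) runs B1->F, B2->T, B3->T, B3->T, B3->T, B3->T, B3->T, B3->T, B3->T, B3->T, B3->F, B4->F, B5->T, B5->F, ...; records B1=F, B2=T, B3=T, B3=F, B4=F, B5=T, B5=F, B6=F, B7=E
run #6 (b=1, y=2, z=-1) runs B1->T, B3->T, B3->T, B3->T, B3->T, B3->T, B3->T, B3->T, B3->F, B4->F, B5->T, B5->F, B7->E, B6->F; records B1=T, B3=T, B3=F, B4=F, B5=T, B5=F, B6=F, B7=E
run #7 (b=1, y=2, z=0) runs B1->T, B3->T, B3->T, B3->T, B3->T, B3->T, B3->T, B3->T, B3->F, B4->F, B5->T, B5->F, B7->E, B6->F; records B1=T, B3=T, B3=F, B4=F, B5=T, B5=F, B6=F, B7=E
run #8 (b=3, y=5, z=-1) runs B1->F, B2->T, B3->T, B3->T, B3->T, B3->T, B3->T, B3->T, B3->T, B3->T, B3->F, B4->F, B5->T, B5->F, ...; records B1=F, B2=T, B3=T, B3=F, B4=F, B5=T, B5=F, B6=T, B7=S
pool-wide coverage (12 outcomes): B1=T, B1=F, B2=T, B3=T, B3=F, B4=F, B5=T, B5=F, B6=T, B6=F, B7=S, B7=E
size 1 is not enough: best union over all size-1 subsets is 9/12
size 2: inputs {3, 8} cover all 12 outcomes, and no lexicographically smaller subset of this size does

Answer: 2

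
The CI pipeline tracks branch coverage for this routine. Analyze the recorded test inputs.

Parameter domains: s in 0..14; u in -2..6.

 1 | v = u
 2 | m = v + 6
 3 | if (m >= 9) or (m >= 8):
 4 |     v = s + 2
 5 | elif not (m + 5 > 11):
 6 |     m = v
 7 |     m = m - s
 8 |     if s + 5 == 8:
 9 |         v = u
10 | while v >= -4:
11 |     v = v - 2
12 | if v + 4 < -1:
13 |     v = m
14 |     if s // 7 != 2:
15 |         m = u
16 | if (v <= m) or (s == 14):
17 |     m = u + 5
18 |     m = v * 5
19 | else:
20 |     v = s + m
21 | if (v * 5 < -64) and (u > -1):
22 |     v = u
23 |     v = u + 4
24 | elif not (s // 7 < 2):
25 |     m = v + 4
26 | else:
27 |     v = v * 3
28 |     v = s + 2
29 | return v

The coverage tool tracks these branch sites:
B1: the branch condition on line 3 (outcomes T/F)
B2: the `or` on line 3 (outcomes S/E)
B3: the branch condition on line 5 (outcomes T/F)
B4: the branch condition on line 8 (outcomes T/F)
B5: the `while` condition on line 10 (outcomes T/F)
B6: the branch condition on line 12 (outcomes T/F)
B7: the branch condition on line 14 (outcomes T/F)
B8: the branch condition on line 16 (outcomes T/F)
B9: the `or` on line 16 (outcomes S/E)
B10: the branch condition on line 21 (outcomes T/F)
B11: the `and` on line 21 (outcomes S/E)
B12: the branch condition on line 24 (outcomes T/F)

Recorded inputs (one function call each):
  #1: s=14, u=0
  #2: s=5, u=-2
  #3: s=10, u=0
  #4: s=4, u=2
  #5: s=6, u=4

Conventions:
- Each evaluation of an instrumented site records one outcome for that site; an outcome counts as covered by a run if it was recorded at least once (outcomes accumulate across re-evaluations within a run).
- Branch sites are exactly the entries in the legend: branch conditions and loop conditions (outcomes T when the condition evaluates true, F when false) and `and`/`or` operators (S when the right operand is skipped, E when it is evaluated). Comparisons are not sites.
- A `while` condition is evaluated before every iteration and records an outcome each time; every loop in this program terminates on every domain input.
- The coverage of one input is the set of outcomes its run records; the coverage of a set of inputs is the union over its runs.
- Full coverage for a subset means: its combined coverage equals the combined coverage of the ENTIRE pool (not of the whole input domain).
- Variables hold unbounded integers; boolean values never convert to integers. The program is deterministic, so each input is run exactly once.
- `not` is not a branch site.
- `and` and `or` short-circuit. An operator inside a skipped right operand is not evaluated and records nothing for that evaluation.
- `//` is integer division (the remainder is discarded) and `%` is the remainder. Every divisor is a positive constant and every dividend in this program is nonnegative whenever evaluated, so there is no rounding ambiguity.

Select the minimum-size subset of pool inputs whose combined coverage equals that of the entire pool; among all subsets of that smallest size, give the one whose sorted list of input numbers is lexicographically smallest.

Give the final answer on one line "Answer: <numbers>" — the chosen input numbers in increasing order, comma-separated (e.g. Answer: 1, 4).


test 1 (s=14, u=0) fires B2->E, B1->F, B3->T, B4->F, B5->T, B5->T, B5->T, B5->F, B6->T, B7->F, B9->S, B8->T, B11->E, B10->T; hits B1=F, B2=E, B3=T, B4=F, B5=T, B5=F, B6=T, B7=F, B8=T, B9=S, B10=T, B11=E
test 2 (s=5, u=-2) fires B2->E, B1->F, B3->T, B4->F, B5->T, B5->T, B5->F, B6->T, B7->T, B9->S, B8->T, B11->S, B10->F, B12->F; hits B1=F, B2=E, B3=T, B4=F, B5=T, B5=F, B6=T, B7=T, B8=T, B9=S, B10=F, B11=S, B12=F
test 3 (s=10, u=0) fires B2->E, B1->F, B3->T, B4->F, B5->T, B5->T, B5->T, B5->F, B6->T, B7->T, B9->S, B8->T, B11->S, B10->F, ...; hits B1=F, B2=E, B3=T, B4=F, B5=T, B5=F, B6=T, B7=T, B8=T, B9=S, B10=F, B11=S, B12=F
test 4 (s=4, u=2) fires B2->E, B1->T, B5->T, B5->T, B5->T, B5->T, B5->T, B5->T, B5->F, B6->T, B7->T, B9->E, B8->F, B11->S, ...; hits B1=T, B2=E, B5=T, B5=F, B6=T, B7=T, B8=F, B9=E, B10=F, B11=S, B12=F
test 5 (s=6, u=4) fires B2->S, B1->T, B5->T, B5->T, B5->T, B5->T, B5->T, B5->T, B5->T, B5->F, B6->T, B7->T, B9->E, B8->F, ...; hits B1=T, B2=S, B5=T, B5=F, B6=T, B7=T, B8=F, B9=E, B10=F, B11=S, B12=F
pool-wide coverage (20 outcomes): B1=T, B1=F, B2=S, B2=E, B3=T, B4=F, B5=T, B5=F, B6=T, B7=T, B7=F, B8=T, B8=F, B9=S, B9=E, B10=T, B10=F, B11=S, B11=E, B12=F
every size-1 subset falls short of the 20 outcomes (best: 13/20)
size 2: inputs {1, 5} cover all 20 outcomes, and no lexicographically smaller subset of this size does
Answer: 1, 5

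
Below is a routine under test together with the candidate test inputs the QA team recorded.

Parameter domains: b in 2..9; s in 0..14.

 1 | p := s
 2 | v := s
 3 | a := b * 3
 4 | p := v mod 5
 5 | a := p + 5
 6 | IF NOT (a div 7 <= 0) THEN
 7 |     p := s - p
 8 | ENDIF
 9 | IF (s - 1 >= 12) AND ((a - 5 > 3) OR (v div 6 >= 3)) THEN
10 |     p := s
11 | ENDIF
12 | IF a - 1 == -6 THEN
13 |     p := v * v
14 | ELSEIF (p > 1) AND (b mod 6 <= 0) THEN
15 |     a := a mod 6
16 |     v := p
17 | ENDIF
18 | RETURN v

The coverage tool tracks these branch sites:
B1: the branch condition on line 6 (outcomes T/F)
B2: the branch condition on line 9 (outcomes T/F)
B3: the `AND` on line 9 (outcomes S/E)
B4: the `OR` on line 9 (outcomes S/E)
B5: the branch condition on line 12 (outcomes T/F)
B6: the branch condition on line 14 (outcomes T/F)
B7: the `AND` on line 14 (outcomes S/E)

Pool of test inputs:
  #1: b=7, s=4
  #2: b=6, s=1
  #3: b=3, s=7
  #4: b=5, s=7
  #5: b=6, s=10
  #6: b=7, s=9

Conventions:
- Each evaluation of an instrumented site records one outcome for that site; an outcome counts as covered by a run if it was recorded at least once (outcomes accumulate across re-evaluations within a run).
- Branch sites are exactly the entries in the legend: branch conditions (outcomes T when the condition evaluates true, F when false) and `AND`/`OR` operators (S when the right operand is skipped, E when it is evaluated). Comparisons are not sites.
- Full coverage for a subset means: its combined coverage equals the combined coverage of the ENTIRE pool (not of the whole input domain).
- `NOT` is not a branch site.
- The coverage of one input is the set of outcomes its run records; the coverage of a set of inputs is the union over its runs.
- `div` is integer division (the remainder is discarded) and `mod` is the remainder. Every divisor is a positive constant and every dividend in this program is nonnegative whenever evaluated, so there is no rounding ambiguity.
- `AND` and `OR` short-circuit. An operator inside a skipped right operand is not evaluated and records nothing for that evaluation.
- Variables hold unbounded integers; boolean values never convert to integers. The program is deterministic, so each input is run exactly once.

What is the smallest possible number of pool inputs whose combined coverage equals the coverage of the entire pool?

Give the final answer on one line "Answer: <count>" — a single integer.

run #1 (b=7, s=4) records B1=T, B2=F, B3=S, B5=F, B6=F, B7=S
run #2 (b=6, s=1) records B1=F, B2=F, B3=S, B5=F, B6=F, B7=S
run #3 (b=3, s=7) records B1=T, B2=F, B3=S, B5=F, B6=F, B7=E
run #4 (b=5, s=7) records B1=T, B2=F, B3=S, B5=F, B6=F, B7=E
run #5 (b=6, s=10) records B1=F, B2=F, B3=S, B5=F, B6=F, B7=S
run #6 (b=7, s=9) records B1=T, B2=F, B3=S, B5=F, B6=F, B7=E
together the pool reaches 8 outcomes: B1=T, B1=F, B2=F, B3=S, B5=F, B6=F, B7=S, B7=E
every size-1 subset falls short of the 8 outcomes (best: 6/8)
inputs {2, 3} (size 2) cover everything; no size-2 subset with a lexicographically smaller index list covers all 8

Answer: 2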